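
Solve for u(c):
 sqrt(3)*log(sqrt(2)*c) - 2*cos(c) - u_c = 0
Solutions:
 u(c) = C1 + sqrt(3)*c*(log(c) - 1) + sqrt(3)*c*log(2)/2 - 2*sin(c)


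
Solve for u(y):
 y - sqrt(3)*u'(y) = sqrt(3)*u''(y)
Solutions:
 u(y) = C1 + C2*exp(-y) + sqrt(3)*y^2/6 - sqrt(3)*y/3


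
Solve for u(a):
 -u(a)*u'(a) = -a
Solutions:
 u(a) = -sqrt(C1 + a^2)
 u(a) = sqrt(C1 + a^2)


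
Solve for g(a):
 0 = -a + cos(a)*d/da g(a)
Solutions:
 g(a) = C1 + Integral(a/cos(a), a)


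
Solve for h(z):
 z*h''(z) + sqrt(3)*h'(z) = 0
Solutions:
 h(z) = C1 + C2*z^(1 - sqrt(3))


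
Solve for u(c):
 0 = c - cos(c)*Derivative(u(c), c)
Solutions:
 u(c) = C1 + Integral(c/cos(c), c)


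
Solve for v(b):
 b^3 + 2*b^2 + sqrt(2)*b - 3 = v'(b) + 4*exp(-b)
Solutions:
 v(b) = C1 + b^4/4 + 2*b^3/3 + sqrt(2)*b^2/2 - 3*b + 4*exp(-b)


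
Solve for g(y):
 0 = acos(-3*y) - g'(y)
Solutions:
 g(y) = C1 + y*acos(-3*y) + sqrt(1 - 9*y^2)/3


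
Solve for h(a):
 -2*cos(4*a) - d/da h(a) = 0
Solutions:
 h(a) = C1 - sin(4*a)/2


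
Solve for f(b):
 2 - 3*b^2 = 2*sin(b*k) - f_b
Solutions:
 f(b) = C1 + b^3 - 2*b - 2*cos(b*k)/k


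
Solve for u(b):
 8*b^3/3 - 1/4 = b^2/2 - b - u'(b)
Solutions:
 u(b) = C1 - 2*b^4/3 + b^3/6 - b^2/2 + b/4


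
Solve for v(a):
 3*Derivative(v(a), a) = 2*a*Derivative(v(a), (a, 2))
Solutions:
 v(a) = C1 + C2*a^(5/2)


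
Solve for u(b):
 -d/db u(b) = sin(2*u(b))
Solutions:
 u(b) = pi - acos((-C1 - exp(4*b))/(C1 - exp(4*b)))/2
 u(b) = acos((-C1 - exp(4*b))/(C1 - exp(4*b)))/2


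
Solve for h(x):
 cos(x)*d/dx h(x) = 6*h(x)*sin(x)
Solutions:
 h(x) = C1/cos(x)^6


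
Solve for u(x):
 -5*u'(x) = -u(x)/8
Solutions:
 u(x) = C1*exp(x/40)


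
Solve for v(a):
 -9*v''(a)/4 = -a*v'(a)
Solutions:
 v(a) = C1 + C2*erfi(sqrt(2)*a/3)


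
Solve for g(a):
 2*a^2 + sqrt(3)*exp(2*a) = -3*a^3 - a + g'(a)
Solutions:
 g(a) = C1 + 3*a^4/4 + 2*a^3/3 + a^2/2 + sqrt(3)*exp(2*a)/2


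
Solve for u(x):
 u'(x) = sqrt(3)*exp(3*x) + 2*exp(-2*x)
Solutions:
 u(x) = C1 + sqrt(3)*exp(3*x)/3 - exp(-2*x)


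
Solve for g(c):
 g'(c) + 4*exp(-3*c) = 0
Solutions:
 g(c) = C1 + 4*exp(-3*c)/3


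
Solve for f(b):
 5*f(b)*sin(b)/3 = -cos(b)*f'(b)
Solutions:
 f(b) = C1*cos(b)^(5/3)


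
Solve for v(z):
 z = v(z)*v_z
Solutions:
 v(z) = -sqrt(C1 + z^2)
 v(z) = sqrt(C1 + z^2)


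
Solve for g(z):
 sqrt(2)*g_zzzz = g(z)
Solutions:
 g(z) = C1*exp(-2^(7/8)*z/2) + C2*exp(2^(7/8)*z/2) + C3*sin(2^(7/8)*z/2) + C4*cos(2^(7/8)*z/2)


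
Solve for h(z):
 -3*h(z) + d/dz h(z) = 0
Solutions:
 h(z) = C1*exp(3*z)


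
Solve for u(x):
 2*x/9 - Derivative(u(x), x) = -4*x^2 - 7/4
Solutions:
 u(x) = C1 + 4*x^3/3 + x^2/9 + 7*x/4


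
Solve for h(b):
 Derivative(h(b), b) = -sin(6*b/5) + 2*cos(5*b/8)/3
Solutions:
 h(b) = C1 + 16*sin(5*b/8)/15 + 5*cos(6*b/5)/6


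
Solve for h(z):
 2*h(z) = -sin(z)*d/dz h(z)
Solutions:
 h(z) = C1*(cos(z) + 1)/(cos(z) - 1)


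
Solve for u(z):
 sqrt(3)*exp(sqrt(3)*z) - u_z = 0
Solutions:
 u(z) = C1 + exp(sqrt(3)*z)


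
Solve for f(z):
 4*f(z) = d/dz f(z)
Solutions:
 f(z) = C1*exp(4*z)


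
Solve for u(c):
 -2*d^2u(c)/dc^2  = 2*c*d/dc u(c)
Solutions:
 u(c) = C1 + C2*erf(sqrt(2)*c/2)


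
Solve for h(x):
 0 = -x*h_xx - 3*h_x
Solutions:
 h(x) = C1 + C2/x^2


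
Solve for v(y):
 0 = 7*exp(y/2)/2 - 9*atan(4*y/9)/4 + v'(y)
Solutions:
 v(y) = C1 + 9*y*atan(4*y/9)/4 - 7*exp(y/2) - 81*log(16*y^2 + 81)/32


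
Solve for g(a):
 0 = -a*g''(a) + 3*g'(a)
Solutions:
 g(a) = C1 + C2*a^4


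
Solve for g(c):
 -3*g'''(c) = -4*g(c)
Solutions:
 g(c) = C3*exp(6^(2/3)*c/3) + (C1*sin(2^(2/3)*3^(1/6)*c/2) + C2*cos(2^(2/3)*3^(1/6)*c/2))*exp(-6^(2/3)*c/6)


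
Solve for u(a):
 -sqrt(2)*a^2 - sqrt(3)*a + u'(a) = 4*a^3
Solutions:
 u(a) = C1 + a^4 + sqrt(2)*a^3/3 + sqrt(3)*a^2/2


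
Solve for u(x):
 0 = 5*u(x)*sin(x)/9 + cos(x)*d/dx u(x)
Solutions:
 u(x) = C1*cos(x)^(5/9)


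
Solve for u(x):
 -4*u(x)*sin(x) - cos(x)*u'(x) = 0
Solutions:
 u(x) = C1*cos(x)^4


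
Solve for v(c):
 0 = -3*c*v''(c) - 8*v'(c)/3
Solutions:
 v(c) = C1 + C2*c^(1/9)


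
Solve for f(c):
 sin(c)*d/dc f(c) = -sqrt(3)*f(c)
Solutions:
 f(c) = C1*(cos(c) + 1)^(sqrt(3)/2)/(cos(c) - 1)^(sqrt(3)/2)


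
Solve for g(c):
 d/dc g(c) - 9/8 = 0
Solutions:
 g(c) = C1 + 9*c/8


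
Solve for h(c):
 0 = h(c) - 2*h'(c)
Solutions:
 h(c) = C1*exp(c/2)


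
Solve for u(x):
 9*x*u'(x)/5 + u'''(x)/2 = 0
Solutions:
 u(x) = C1 + Integral(C2*airyai(-18^(1/3)*5^(2/3)*x/5) + C3*airybi(-18^(1/3)*5^(2/3)*x/5), x)


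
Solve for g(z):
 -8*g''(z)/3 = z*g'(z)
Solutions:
 g(z) = C1 + C2*erf(sqrt(3)*z/4)


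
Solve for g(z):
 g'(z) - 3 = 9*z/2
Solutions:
 g(z) = C1 + 9*z^2/4 + 3*z


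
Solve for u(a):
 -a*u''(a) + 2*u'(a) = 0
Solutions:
 u(a) = C1 + C2*a^3


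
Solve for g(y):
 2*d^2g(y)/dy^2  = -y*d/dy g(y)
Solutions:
 g(y) = C1 + C2*erf(y/2)


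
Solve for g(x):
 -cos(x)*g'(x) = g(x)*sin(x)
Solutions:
 g(x) = C1*cos(x)


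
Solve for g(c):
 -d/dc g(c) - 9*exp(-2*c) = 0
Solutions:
 g(c) = C1 + 9*exp(-2*c)/2


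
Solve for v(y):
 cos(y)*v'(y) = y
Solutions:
 v(y) = C1 + Integral(y/cos(y), y)


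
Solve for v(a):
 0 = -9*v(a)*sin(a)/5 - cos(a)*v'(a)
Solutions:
 v(a) = C1*cos(a)^(9/5)


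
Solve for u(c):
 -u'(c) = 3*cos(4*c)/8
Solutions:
 u(c) = C1 - 3*sin(4*c)/32


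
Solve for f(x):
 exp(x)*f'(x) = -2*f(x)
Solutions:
 f(x) = C1*exp(2*exp(-x))


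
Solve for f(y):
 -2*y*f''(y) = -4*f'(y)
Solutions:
 f(y) = C1 + C2*y^3


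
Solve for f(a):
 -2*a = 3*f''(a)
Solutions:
 f(a) = C1 + C2*a - a^3/9


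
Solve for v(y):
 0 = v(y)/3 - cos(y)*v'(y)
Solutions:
 v(y) = C1*(sin(y) + 1)^(1/6)/(sin(y) - 1)^(1/6)


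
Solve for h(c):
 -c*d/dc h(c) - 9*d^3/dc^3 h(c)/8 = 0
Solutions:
 h(c) = C1 + Integral(C2*airyai(-2*3^(1/3)*c/3) + C3*airybi(-2*3^(1/3)*c/3), c)


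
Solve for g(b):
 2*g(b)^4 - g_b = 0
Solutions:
 g(b) = (-1/(C1 + 6*b))^(1/3)
 g(b) = (-1/(C1 + 2*b))^(1/3)*(-3^(2/3) - 3*3^(1/6)*I)/6
 g(b) = (-1/(C1 + 2*b))^(1/3)*(-3^(2/3) + 3*3^(1/6)*I)/6


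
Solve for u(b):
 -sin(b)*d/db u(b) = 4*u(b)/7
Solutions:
 u(b) = C1*(cos(b) + 1)^(2/7)/(cos(b) - 1)^(2/7)


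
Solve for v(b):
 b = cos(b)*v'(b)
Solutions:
 v(b) = C1 + Integral(b/cos(b), b)


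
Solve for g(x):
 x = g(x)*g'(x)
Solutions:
 g(x) = -sqrt(C1 + x^2)
 g(x) = sqrt(C1 + x^2)


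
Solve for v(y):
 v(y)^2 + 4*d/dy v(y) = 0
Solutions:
 v(y) = 4/(C1 + y)


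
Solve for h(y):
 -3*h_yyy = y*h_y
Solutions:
 h(y) = C1 + Integral(C2*airyai(-3^(2/3)*y/3) + C3*airybi(-3^(2/3)*y/3), y)


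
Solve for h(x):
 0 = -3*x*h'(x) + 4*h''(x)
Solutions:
 h(x) = C1 + C2*erfi(sqrt(6)*x/4)


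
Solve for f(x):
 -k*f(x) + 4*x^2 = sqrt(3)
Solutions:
 f(x) = (4*x^2 - sqrt(3))/k


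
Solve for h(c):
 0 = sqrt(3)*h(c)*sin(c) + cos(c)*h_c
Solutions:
 h(c) = C1*cos(c)^(sqrt(3))


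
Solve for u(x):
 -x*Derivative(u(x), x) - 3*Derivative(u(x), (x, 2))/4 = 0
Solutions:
 u(x) = C1 + C2*erf(sqrt(6)*x/3)


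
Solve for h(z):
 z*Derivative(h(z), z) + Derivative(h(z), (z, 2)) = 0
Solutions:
 h(z) = C1 + C2*erf(sqrt(2)*z/2)


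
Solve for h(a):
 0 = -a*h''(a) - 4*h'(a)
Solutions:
 h(a) = C1 + C2/a^3


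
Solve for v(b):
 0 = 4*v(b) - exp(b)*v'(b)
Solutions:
 v(b) = C1*exp(-4*exp(-b))


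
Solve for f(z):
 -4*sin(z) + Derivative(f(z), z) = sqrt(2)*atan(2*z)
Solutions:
 f(z) = C1 + sqrt(2)*(z*atan(2*z) - log(4*z^2 + 1)/4) - 4*cos(z)


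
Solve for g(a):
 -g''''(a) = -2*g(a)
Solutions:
 g(a) = C1*exp(-2^(1/4)*a) + C2*exp(2^(1/4)*a) + C3*sin(2^(1/4)*a) + C4*cos(2^(1/4)*a)


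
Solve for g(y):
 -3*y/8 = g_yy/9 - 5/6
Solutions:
 g(y) = C1 + C2*y - 9*y^3/16 + 15*y^2/4


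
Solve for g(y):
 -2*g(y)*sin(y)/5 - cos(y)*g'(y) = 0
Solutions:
 g(y) = C1*cos(y)^(2/5)


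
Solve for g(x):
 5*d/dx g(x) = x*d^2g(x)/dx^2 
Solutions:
 g(x) = C1 + C2*x^6


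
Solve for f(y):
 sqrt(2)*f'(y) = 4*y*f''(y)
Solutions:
 f(y) = C1 + C2*y^(sqrt(2)/4 + 1)


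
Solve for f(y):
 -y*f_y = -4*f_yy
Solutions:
 f(y) = C1 + C2*erfi(sqrt(2)*y/4)


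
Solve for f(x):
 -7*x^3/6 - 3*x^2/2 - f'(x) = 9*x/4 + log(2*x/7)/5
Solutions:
 f(x) = C1 - 7*x^4/24 - x^3/2 - 9*x^2/8 - x*log(x)/5 - x*log(2)/5 + x/5 + x*log(7)/5


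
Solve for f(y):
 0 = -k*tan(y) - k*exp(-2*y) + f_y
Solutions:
 f(y) = C1 + k*(log(tan(y)^2 + 1) - exp(-2*y))/2


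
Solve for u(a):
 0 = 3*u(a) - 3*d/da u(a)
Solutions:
 u(a) = C1*exp(a)


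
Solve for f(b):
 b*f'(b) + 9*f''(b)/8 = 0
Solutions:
 f(b) = C1 + C2*erf(2*b/3)


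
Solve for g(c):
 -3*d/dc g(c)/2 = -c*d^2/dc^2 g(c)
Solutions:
 g(c) = C1 + C2*c^(5/2)


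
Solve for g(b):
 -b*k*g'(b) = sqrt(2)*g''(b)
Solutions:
 g(b) = Piecewise((-2^(3/4)*sqrt(pi)*C1*erf(2^(1/4)*b*sqrt(k)/2)/(2*sqrt(k)) - C2, (k > 0) | (k < 0)), (-C1*b - C2, True))


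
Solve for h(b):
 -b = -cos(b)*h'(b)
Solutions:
 h(b) = C1 + Integral(b/cos(b), b)


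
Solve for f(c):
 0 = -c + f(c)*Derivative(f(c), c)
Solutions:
 f(c) = -sqrt(C1 + c^2)
 f(c) = sqrt(C1 + c^2)


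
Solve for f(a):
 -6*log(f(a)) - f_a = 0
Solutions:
 li(f(a)) = C1 - 6*a


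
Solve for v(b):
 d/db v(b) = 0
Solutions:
 v(b) = C1


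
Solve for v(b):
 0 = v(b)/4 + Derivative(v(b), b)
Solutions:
 v(b) = C1*exp(-b/4)


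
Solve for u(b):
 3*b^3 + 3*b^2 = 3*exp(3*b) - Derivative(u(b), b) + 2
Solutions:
 u(b) = C1 - 3*b^4/4 - b^3 + 2*b + exp(3*b)


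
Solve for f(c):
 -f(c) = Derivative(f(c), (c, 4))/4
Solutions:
 f(c) = (C1*sin(c) + C2*cos(c))*exp(-c) + (C3*sin(c) + C4*cos(c))*exp(c)


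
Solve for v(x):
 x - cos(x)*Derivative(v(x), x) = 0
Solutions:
 v(x) = C1 + Integral(x/cos(x), x)


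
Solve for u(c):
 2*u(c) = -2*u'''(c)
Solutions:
 u(c) = C3*exp(-c) + (C1*sin(sqrt(3)*c/2) + C2*cos(sqrt(3)*c/2))*exp(c/2)


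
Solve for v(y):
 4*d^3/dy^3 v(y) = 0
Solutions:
 v(y) = C1 + C2*y + C3*y^2


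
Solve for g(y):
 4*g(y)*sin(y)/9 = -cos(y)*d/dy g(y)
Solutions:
 g(y) = C1*cos(y)^(4/9)


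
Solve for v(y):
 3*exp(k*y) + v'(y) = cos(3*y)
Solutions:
 v(y) = C1 + sin(3*y)/3 - 3*exp(k*y)/k


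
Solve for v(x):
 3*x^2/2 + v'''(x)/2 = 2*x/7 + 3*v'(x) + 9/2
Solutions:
 v(x) = C1 + C2*exp(-sqrt(6)*x) + C3*exp(sqrt(6)*x) + x^3/6 - x^2/21 - 4*x/3


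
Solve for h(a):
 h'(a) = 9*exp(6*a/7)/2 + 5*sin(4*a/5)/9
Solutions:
 h(a) = C1 + 21*exp(6*a/7)/4 - 25*cos(4*a/5)/36


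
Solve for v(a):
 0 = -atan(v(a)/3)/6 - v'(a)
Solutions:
 Integral(1/atan(_y/3), (_y, v(a))) = C1 - a/6


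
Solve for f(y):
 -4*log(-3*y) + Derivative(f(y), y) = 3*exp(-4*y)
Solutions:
 f(y) = C1 + 4*y*log(-y) + 4*y*(-1 + log(3)) - 3*exp(-4*y)/4


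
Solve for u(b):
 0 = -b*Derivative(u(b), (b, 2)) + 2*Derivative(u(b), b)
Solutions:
 u(b) = C1 + C2*b^3


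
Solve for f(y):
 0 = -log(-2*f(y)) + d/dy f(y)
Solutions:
 -Integral(1/(log(-_y) + log(2)), (_y, f(y))) = C1 - y


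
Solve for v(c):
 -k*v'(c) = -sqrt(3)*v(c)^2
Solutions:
 v(c) = -k/(C1*k + sqrt(3)*c)


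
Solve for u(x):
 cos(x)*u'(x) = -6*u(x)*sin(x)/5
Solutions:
 u(x) = C1*cos(x)^(6/5)


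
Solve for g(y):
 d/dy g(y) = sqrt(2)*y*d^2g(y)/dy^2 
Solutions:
 g(y) = C1 + C2*y^(sqrt(2)/2 + 1)


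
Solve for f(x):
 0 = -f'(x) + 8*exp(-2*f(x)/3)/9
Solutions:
 f(x) = 3*log(-sqrt(C1 + 8*x)) - 6*log(3) + 3*log(6)/2
 f(x) = 3*log(C1 + 8*x)/2 - 6*log(3) + 3*log(6)/2


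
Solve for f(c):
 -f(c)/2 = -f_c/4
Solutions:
 f(c) = C1*exp(2*c)


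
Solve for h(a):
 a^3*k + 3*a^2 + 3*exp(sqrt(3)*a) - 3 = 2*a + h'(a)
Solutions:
 h(a) = C1 + a^4*k/4 + a^3 - a^2 - 3*a + sqrt(3)*exp(sqrt(3)*a)


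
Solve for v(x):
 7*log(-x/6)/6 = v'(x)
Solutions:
 v(x) = C1 + 7*x*log(-x)/6 + 7*x*(-log(6) - 1)/6


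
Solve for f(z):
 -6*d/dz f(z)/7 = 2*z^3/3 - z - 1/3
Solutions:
 f(z) = C1 - 7*z^4/36 + 7*z^2/12 + 7*z/18


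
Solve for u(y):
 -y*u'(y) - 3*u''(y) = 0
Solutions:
 u(y) = C1 + C2*erf(sqrt(6)*y/6)


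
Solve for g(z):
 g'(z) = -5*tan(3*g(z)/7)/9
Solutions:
 g(z) = -7*asin(C1*exp(-5*z/21))/3 + 7*pi/3
 g(z) = 7*asin(C1*exp(-5*z/21))/3


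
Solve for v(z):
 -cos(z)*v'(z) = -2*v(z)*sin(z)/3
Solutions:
 v(z) = C1/cos(z)^(2/3)


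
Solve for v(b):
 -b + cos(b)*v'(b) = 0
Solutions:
 v(b) = C1 + Integral(b/cos(b), b)


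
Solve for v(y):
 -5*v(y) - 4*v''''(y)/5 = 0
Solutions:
 v(y) = (C1*sin(sqrt(5)*y/2) + C2*cos(sqrt(5)*y/2))*exp(-sqrt(5)*y/2) + (C3*sin(sqrt(5)*y/2) + C4*cos(sqrt(5)*y/2))*exp(sqrt(5)*y/2)


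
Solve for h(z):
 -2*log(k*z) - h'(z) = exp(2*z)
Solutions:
 h(z) = C1 - 2*z*log(k*z) + 2*z - exp(2*z)/2


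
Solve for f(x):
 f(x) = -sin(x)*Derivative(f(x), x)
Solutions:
 f(x) = C1*sqrt(cos(x) + 1)/sqrt(cos(x) - 1)


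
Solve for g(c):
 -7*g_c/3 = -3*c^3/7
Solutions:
 g(c) = C1 + 9*c^4/196


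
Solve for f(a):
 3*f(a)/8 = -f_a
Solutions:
 f(a) = C1*exp(-3*a/8)


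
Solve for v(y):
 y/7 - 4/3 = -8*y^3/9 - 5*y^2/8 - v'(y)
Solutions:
 v(y) = C1 - 2*y^4/9 - 5*y^3/24 - y^2/14 + 4*y/3


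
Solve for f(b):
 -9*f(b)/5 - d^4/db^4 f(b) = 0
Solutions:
 f(b) = (C1*sin(5^(3/4)*sqrt(6)*b/10) + C2*cos(5^(3/4)*sqrt(6)*b/10))*exp(-5^(3/4)*sqrt(6)*b/10) + (C3*sin(5^(3/4)*sqrt(6)*b/10) + C4*cos(5^(3/4)*sqrt(6)*b/10))*exp(5^(3/4)*sqrt(6)*b/10)


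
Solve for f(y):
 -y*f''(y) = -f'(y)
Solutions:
 f(y) = C1 + C2*y^2


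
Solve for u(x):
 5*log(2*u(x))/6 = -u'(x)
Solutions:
 6*Integral(1/(log(_y) + log(2)), (_y, u(x)))/5 = C1 - x


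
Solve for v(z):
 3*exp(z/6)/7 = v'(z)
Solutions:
 v(z) = C1 + 18*exp(z/6)/7


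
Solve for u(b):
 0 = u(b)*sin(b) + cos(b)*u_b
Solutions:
 u(b) = C1*cos(b)


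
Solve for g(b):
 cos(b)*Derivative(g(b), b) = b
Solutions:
 g(b) = C1 + Integral(b/cos(b), b)


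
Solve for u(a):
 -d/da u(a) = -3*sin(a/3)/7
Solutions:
 u(a) = C1 - 9*cos(a/3)/7


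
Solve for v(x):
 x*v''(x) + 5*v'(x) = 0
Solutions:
 v(x) = C1 + C2/x^4


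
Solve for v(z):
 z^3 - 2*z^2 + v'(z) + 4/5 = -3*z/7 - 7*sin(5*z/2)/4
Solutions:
 v(z) = C1 - z^4/4 + 2*z^3/3 - 3*z^2/14 - 4*z/5 + 7*cos(5*z/2)/10


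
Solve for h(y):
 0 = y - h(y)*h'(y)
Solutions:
 h(y) = -sqrt(C1 + y^2)
 h(y) = sqrt(C1 + y^2)


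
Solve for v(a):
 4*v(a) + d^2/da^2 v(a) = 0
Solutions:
 v(a) = C1*sin(2*a) + C2*cos(2*a)


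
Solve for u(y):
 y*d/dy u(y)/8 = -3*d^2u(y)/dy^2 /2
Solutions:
 u(y) = C1 + C2*erf(sqrt(6)*y/12)


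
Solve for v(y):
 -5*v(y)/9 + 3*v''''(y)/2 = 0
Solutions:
 v(y) = C1*exp(-30^(1/4)*y/3) + C2*exp(30^(1/4)*y/3) + C3*sin(30^(1/4)*y/3) + C4*cos(30^(1/4)*y/3)


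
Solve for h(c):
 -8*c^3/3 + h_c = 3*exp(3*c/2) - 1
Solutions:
 h(c) = C1 + 2*c^4/3 - c + 2*exp(3*c/2)


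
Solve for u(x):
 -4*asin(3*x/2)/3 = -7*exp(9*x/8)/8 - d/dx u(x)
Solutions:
 u(x) = C1 + 4*x*asin(3*x/2)/3 + 4*sqrt(4 - 9*x^2)/9 - 7*exp(9*x/8)/9


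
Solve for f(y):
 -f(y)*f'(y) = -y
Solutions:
 f(y) = -sqrt(C1 + y^2)
 f(y) = sqrt(C1 + y^2)


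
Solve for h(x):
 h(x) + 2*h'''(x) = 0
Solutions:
 h(x) = C3*exp(-2^(2/3)*x/2) + (C1*sin(2^(2/3)*sqrt(3)*x/4) + C2*cos(2^(2/3)*sqrt(3)*x/4))*exp(2^(2/3)*x/4)


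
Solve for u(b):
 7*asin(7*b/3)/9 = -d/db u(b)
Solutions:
 u(b) = C1 - 7*b*asin(7*b/3)/9 - sqrt(9 - 49*b^2)/9


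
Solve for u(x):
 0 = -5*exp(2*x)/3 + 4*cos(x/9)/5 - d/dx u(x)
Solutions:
 u(x) = C1 - 5*exp(2*x)/6 + 36*sin(x/9)/5


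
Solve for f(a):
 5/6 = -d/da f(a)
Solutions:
 f(a) = C1 - 5*a/6


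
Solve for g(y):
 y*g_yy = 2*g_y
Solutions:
 g(y) = C1 + C2*y^3


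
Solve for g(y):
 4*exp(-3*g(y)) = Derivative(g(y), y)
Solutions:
 g(y) = log(C1 + 12*y)/3
 g(y) = log((-3^(1/3) - 3^(5/6)*I)*(C1 + 4*y)^(1/3)/2)
 g(y) = log((-3^(1/3) + 3^(5/6)*I)*(C1 + 4*y)^(1/3)/2)


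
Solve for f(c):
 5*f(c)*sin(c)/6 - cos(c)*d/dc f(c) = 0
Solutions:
 f(c) = C1/cos(c)^(5/6)


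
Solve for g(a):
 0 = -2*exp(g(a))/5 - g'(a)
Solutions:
 g(a) = log(1/(C1 + 2*a)) + log(5)


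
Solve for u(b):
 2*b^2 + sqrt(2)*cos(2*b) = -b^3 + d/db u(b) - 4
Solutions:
 u(b) = C1 + b^4/4 + 2*b^3/3 + 4*b + sqrt(2)*sin(2*b)/2


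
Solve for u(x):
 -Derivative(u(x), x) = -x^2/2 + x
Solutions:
 u(x) = C1 + x^3/6 - x^2/2


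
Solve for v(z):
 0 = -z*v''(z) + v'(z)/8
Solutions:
 v(z) = C1 + C2*z^(9/8)


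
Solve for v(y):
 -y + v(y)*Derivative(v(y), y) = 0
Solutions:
 v(y) = -sqrt(C1 + y^2)
 v(y) = sqrt(C1 + y^2)


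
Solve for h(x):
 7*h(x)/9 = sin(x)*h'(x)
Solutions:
 h(x) = C1*(cos(x) - 1)^(7/18)/(cos(x) + 1)^(7/18)


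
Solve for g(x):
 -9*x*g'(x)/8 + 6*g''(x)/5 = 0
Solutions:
 g(x) = C1 + C2*erfi(sqrt(30)*x/8)


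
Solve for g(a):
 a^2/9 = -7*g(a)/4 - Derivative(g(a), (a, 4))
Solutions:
 g(a) = -4*a^2/63 + (C1*sin(7^(1/4)*a/2) + C2*cos(7^(1/4)*a/2))*exp(-7^(1/4)*a/2) + (C3*sin(7^(1/4)*a/2) + C4*cos(7^(1/4)*a/2))*exp(7^(1/4)*a/2)


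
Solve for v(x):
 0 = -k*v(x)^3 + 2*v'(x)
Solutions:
 v(x) = -sqrt(-1/(C1 + k*x))
 v(x) = sqrt(-1/(C1 + k*x))


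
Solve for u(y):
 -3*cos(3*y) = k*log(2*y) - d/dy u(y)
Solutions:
 u(y) = C1 + k*y*(log(y) - 1) + k*y*log(2) + sin(3*y)


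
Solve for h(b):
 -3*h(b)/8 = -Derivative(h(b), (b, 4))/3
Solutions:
 h(b) = C1*exp(-2^(1/4)*sqrt(3)*b/2) + C2*exp(2^(1/4)*sqrt(3)*b/2) + C3*sin(2^(1/4)*sqrt(3)*b/2) + C4*cos(2^(1/4)*sqrt(3)*b/2)


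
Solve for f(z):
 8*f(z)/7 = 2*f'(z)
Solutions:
 f(z) = C1*exp(4*z/7)


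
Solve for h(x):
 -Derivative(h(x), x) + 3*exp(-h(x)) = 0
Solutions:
 h(x) = log(C1 + 3*x)


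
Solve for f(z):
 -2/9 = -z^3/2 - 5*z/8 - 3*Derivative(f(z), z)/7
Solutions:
 f(z) = C1 - 7*z^4/24 - 35*z^2/48 + 14*z/27


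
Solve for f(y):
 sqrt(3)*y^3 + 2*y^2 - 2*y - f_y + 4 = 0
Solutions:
 f(y) = C1 + sqrt(3)*y^4/4 + 2*y^3/3 - y^2 + 4*y


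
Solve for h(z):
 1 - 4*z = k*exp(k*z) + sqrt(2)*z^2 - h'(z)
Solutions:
 h(z) = C1 + sqrt(2)*z^3/3 + 2*z^2 - z + exp(k*z)


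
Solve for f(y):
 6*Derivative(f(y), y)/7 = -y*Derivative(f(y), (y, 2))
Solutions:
 f(y) = C1 + C2*y^(1/7)


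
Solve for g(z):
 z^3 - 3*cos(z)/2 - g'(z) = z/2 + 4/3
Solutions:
 g(z) = C1 + z^4/4 - z^2/4 - 4*z/3 - 3*sin(z)/2


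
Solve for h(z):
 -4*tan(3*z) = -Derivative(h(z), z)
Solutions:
 h(z) = C1 - 4*log(cos(3*z))/3


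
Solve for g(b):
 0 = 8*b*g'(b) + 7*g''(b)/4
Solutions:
 g(b) = C1 + C2*erf(4*sqrt(7)*b/7)


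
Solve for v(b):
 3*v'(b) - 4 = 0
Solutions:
 v(b) = C1 + 4*b/3


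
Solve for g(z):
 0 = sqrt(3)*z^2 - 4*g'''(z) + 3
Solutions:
 g(z) = C1 + C2*z + C3*z^2 + sqrt(3)*z^5/240 + z^3/8


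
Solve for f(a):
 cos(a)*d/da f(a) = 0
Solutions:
 f(a) = C1


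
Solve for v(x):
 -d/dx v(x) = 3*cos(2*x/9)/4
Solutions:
 v(x) = C1 - 27*sin(2*x/9)/8


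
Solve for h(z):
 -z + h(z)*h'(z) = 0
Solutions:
 h(z) = -sqrt(C1 + z^2)
 h(z) = sqrt(C1 + z^2)


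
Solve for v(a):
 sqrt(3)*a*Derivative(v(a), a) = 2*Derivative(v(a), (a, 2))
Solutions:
 v(a) = C1 + C2*erfi(3^(1/4)*a/2)


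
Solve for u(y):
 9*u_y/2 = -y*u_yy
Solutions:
 u(y) = C1 + C2/y^(7/2)


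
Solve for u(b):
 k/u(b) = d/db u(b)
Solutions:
 u(b) = -sqrt(C1 + 2*b*k)
 u(b) = sqrt(C1 + 2*b*k)


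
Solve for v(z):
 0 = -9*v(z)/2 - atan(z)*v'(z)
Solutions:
 v(z) = C1*exp(-9*Integral(1/atan(z), z)/2)


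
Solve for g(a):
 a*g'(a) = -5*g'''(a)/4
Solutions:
 g(a) = C1 + Integral(C2*airyai(-10^(2/3)*a/5) + C3*airybi(-10^(2/3)*a/5), a)


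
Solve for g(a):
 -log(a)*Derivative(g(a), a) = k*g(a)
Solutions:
 g(a) = C1*exp(-k*li(a))


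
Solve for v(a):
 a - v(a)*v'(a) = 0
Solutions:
 v(a) = -sqrt(C1 + a^2)
 v(a) = sqrt(C1 + a^2)


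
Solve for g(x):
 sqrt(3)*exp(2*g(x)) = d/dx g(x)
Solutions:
 g(x) = log(-sqrt(-1/(C1 + sqrt(3)*x))) - log(2)/2
 g(x) = log(-1/(C1 + sqrt(3)*x))/2 - log(2)/2


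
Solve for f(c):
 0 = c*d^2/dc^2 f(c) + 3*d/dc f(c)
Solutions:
 f(c) = C1 + C2/c^2


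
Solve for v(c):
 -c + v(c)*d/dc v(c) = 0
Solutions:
 v(c) = -sqrt(C1 + c^2)
 v(c) = sqrt(C1 + c^2)


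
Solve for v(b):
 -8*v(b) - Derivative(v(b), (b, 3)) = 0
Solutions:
 v(b) = C3*exp(-2*b) + (C1*sin(sqrt(3)*b) + C2*cos(sqrt(3)*b))*exp(b)


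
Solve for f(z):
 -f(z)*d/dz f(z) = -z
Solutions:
 f(z) = -sqrt(C1 + z^2)
 f(z) = sqrt(C1 + z^2)


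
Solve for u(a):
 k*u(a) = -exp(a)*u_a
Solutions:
 u(a) = C1*exp(k*exp(-a))


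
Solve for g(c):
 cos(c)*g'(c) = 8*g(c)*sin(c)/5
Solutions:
 g(c) = C1/cos(c)^(8/5)


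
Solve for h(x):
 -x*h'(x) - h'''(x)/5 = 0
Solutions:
 h(x) = C1 + Integral(C2*airyai(-5^(1/3)*x) + C3*airybi(-5^(1/3)*x), x)


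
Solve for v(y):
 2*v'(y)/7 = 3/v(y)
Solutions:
 v(y) = -sqrt(C1 + 21*y)
 v(y) = sqrt(C1 + 21*y)


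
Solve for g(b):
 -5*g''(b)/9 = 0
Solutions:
 g(b) = C1 + C2*b


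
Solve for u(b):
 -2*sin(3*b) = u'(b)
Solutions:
 u(b) = C1 + 2*cos(3*b)/3


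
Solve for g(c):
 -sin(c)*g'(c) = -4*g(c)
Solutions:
 g(c) = C1*(cos(c)^2 - 2*cos(c) + 1)/(cos(c)^2 + 2*cos(c) + 1)


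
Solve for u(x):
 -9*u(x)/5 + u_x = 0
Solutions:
 u(x) = C1*exp(9*x/5)


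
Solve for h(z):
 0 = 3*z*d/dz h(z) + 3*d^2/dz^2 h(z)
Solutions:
 h(z) = C1 + C2*erf(sqrt(2)*z/2)


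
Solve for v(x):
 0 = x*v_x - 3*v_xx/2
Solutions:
 v(x) = C1 + C2*erfi(sqrt(3)*x/3)


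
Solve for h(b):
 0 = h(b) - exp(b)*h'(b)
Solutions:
 h(b) = C1*exp(-exp(-b))


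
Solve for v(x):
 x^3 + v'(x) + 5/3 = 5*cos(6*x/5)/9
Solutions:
 v(x) = C1 - x^4/4 - 5*x/3 + 25*sin(6*x/5)/54


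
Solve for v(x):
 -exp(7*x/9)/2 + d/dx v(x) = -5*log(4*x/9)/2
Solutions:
 v(x) = C1 - 5*x*log(x)/2 + x*(-5*log(2) + 5/2 + 5*log(3)) + 9*exp(7*x/9)/14


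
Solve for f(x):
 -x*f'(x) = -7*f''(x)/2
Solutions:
 f(x) = C1 + C2*erfi(sqrt(7)*x/7)


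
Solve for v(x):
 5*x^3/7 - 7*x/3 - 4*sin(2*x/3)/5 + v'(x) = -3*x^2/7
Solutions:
 v(x) = C1 - 5*x^4/28 - x^3/7 + 7*x^2/6 - 6*cos(2*x/3)/5


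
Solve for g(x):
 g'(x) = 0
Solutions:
 g(x) = C1


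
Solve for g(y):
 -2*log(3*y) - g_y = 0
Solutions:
 g(y) = C1 - 2*y*log(y) - y*log(9) + 2*y


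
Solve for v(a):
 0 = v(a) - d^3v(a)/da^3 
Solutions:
 v(a) = C3*exp(a) + (C1*sin(sqrt(3)*a/2) + C2*cos(sqrt(3)*a/2))*exp(-a/2)


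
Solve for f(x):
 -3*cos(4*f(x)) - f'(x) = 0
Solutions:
 f(x) = -asin((C1 + exp(24*x))/(C1 - exp(24*x)))/4 + pi/4
 f(x) = asin((C1 + exp(24*x))/(C1 - exp(24*x)))/4


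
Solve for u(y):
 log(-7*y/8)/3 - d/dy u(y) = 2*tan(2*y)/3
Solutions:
 u(y) = C1 + y*log(-y)/3 - y*log(2) - y/3 + y*log(7)/3 + log(cos(2*y))/3


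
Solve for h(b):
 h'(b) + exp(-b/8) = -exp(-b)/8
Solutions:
 h(b) = C1 + exp(-b)/8 + 8*exp(-b/8)


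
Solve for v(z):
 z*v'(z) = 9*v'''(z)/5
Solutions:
 v(z) = C1 + Integral(C2*airyai(15^(1/3)*z/3) + C3*airybi(15^(1/3)*z/3), z)


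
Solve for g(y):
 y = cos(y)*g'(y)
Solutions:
 g(y) = C1 + Integral(y/cos(y), y)


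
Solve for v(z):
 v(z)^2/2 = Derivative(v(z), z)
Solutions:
 v(z) = -2/(C1 + z)


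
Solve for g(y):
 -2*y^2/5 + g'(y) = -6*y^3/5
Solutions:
 g(y) = C1 - 3*y^4/10 + 2*y^3/15


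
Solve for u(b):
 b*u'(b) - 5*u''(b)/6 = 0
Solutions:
 u(b) = C1 + C2*erfi(sqrt(15)*b/5)


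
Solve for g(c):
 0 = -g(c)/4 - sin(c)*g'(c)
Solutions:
 g(c) = C1*(cos(c) + 1)^(1/8)/(cos(c) - 1)^(1/8)


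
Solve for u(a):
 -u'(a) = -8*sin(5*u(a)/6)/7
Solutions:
 -8*a/7 + 3*log(cos(5*u(a)/6) - 1)/5 - 3*log(cos(5*u(a)/6) + 1)/5 = C1


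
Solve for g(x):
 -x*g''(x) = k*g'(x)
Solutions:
 g(x) = C1 + x^(1 - re(k))*(C2*sin(log(x)*Abs(im(k))) + C3*cos(log(x)*im(k)))


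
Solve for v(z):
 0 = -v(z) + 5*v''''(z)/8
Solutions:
 v(z) = C1*exp(-10^(3/4)*z/5) + C2*exp(10^(3/4)*z/5) + C3*sin(10^(3/4)*z/5) + C4*cos(10^(3/4)*z/5)


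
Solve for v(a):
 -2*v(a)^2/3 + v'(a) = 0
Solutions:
 v(a) = -3/(C1 + 2*a)


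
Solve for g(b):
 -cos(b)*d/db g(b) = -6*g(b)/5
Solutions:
 g(b) = C1*(sin(b) + 1)^(3/5)/(sin(b) - 1)^(3/5)


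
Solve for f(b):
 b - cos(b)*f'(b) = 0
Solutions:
 f(b) = C1 + Integral(b/cos(b), b)


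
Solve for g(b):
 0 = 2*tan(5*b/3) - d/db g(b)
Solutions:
 g(b) = C1 - 6*log(cos(5*b/3))/5


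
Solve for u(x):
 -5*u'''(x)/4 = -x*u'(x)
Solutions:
 u(x) = C1 + Integral(C2*airyai(10^(2/3)*x/5) + C3*airybi(10^(2/3)*x/5), x)


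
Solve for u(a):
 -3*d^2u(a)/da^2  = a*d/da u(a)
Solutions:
 u(a) = C1 + C2*erf(sqrt(6)*a/6)


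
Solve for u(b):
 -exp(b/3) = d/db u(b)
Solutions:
 u(b) = C1 - 3*exp(b/3)


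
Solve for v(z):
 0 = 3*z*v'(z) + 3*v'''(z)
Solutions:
 v(z) = C1 + Integral(C2*airyai(-z) + C3*airybi(-z), z)


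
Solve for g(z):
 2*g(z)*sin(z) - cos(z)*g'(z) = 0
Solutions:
 g(z) = C1/cos(z)^2


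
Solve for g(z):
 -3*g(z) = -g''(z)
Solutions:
 g(z) = C1*exp(-sqrt(3)*z) + C2*exp(sqrt(3)*z)


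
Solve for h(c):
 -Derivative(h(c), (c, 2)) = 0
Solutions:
 h(c) = C1 + C2*c


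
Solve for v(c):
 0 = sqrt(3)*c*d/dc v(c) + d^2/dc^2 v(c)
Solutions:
 v(c) = C1 + C2*erf(sqrt(2)*3^(1/4)*c/2)


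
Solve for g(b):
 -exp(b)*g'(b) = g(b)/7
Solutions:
 g(b) = C1*exp(exp(-b)/7)


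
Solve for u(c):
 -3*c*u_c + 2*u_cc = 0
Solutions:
 u(c) = C1 + C2*erfi(sqrt(3)*c/2)


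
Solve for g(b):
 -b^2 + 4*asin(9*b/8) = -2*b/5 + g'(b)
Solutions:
 g(b) = C1 - b^3/3 + b^2/5 + 4*b*asin(9*b/8) + 4*sqrt(64 - 81*b^2)/9


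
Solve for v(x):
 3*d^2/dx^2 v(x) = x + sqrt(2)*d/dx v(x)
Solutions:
 v(x) = C1 + C2*exp(sqrt(2)*x/3) - sqrt(2)*x^2/4 - 3*x/2


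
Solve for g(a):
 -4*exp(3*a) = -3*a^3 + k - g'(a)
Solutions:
 g(a) = C1 - 3*a^4/4 + a*k + 4*exp(3*a)/3


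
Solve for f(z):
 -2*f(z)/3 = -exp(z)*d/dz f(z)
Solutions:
 f(z) = C1*exp(-2*exp(-z)/3)


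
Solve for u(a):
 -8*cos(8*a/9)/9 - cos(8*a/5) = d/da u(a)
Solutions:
 u(a) = C1 - sin(8*a/9) - 5*sin(8*a/5)/8


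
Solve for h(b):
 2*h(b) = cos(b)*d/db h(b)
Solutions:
 h(b) = C1*(sin(b) + 1)/(sin(b) - 1)


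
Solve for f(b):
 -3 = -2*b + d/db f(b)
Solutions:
 f(b) = C1 + b^2 - 3*b


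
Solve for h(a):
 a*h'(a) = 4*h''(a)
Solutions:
 h(a) = C1 + C2*erfi(sqrt(2)*a/4)


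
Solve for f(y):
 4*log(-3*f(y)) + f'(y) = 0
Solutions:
 Integral(1/(log(-_y) + log(3)), (_y, f(y)))/4 = C1 - y


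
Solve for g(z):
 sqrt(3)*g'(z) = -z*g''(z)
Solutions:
 g(z) = C1 + C2*z^(1 - sqrt(3))


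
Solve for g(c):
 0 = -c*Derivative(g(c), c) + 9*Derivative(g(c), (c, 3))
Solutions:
 g(c) = C1 + Integral(C2*airyai(3^(1/3)*c/3) + C3*airybi(3^(1/3)*c/3), c)


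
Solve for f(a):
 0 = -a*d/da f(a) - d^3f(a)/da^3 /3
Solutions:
 f(a) = C1 + Integral(C2*airyai(-3^(1/3)*a) + C3*airybi(-3^(1/3)*a), a)


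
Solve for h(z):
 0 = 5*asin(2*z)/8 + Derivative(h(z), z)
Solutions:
 h(z) = C1 - 5*z*asin(2*z)/8 - 5*sqrt(1 - 4*z^2)/16


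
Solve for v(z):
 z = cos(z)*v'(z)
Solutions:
 v(z) = C1 + Integral(z/cos(z), z)


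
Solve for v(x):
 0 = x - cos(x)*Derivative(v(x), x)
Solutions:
 v(x) = C1 + Integral(x/cos(x), x)


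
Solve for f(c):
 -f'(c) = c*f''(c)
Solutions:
 f(c) = C1 + C2*log(c)


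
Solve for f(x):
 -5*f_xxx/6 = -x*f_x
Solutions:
 f(x) = C1 + Integral(C2*airyai(5^(2/3)*6^(1/3)*x/5) + C3*airybi(5^(2/3)*6^(1/3)*x/5), x)


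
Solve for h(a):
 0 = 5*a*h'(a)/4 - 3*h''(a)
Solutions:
 h(a) = C1 + C2*erfi(sqrt(30)*a/12)


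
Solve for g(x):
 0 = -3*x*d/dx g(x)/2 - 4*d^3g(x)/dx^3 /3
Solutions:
 g(x) = C1 + Integral(C2*airyai(-3^(2/3)*x/2) + C3*airybi(-3^(2/3)*x/2), x)


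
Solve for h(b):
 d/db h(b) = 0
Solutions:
 h(b) = C1


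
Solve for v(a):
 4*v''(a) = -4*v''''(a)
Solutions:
 v(a) = C1 + C2*a + C3*sin(a) + C4*cos(a)


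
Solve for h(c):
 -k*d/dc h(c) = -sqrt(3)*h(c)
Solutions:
 h(c) = C1*exp(sqrt(3)*c/k)


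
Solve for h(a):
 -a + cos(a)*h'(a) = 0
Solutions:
 h(a) = C1 + Integral(a/cos(a), a)


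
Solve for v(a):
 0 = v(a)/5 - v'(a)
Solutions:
 v(a) = C1*exp(a/5)


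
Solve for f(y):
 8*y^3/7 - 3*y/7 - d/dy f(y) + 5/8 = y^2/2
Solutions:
 f(y) = C1 + 2*y^4/7 - y^3/6 - 3*y^2/14 + 5*y/8


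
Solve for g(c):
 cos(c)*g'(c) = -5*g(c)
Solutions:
 g(c) = C1*sqrt(sin(c) - 1)*(sin(c)^2 - 2*sin(c) + 1)/(sqrt(sin(c) + 1)*(sin(c)^2 + 2*sin(c) + 1))


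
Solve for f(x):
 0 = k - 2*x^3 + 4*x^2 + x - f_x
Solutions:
 f(x) = C1 + k*x - x^4/2 + 4*x^3/3 + x^2/2


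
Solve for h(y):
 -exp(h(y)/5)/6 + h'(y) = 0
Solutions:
 h(y) = 5*log(-1/(C1 + y)) + 5*log(30)


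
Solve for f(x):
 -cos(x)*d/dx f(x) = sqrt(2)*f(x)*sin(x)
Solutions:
 f(x) = C1*cos(x)^(sqrt(2))


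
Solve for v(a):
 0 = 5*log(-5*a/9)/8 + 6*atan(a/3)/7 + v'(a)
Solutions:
 v(a) = C1 - 5*a*log(-a)/8 - 6*a*atan(a/3)/7 - 5*a*log(5)/8 + 5*a/8 + 5*a*log(3)/4 + 9*log(a^2 + 9)/7


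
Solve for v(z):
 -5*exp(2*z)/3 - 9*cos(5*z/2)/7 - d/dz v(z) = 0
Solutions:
 v(z) = C1 - 5*exp(2*z)/6 - 18*sin(5*z/2)/35


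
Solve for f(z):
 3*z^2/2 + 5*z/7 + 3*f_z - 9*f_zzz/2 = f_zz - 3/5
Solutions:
 f(z) = C1 + C2*exp(z*(-1 + sqrt(55))/9) + C3*exp(-z*(1 + sqrt(55))/9) - z^3/6 - 2*z^2/7 - 397*z/210


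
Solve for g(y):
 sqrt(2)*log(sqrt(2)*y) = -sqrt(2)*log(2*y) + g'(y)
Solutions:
 g(y) = C1 + 2*sqrt(2)*y*log(y) - 2*sqrt(2)*y + 3*sqrt(2)*y*log(2)/2


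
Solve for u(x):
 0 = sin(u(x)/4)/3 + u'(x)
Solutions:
 x/3 + 2*log(cos(u(x)/4) - 1) - 2*log(cos(u(x)/4) + 1) = C1


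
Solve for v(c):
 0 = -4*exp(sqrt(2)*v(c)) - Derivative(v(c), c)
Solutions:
 v(c) = sqrt(2)*(2*log(1/(C1 + 4*c)) - log(2))/4


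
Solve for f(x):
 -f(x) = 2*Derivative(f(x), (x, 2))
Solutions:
 f(x) = C1*sin(sqrt(2)*x/2) + C2*cos(sqrt(2)*x/2)


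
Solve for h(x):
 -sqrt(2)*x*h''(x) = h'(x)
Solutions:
 h(x) = C1 + C2*x^(1 - sqrt(2)/2)


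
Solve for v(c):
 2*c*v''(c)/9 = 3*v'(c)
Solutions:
 v(c) = C1 + C2*c^(29/2)


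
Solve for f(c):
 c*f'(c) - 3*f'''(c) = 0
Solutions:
 f(c) = C1 + Integral(C2*airyai(3^(2/3)*c/3) + C3*airybi(3^(2/3)*c/3), c)


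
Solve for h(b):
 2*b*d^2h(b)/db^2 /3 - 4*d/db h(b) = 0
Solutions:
 h(b) = C1 + C2*b^7


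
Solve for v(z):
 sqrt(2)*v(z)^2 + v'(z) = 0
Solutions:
 v(z) = 1/(C1 + sqrt(2)*z)


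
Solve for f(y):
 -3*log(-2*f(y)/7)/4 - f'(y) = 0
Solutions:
 4*Integral(1/(log(-_y) - log(7) + log(2)), (_y, f(y)))/3 = C1 - y


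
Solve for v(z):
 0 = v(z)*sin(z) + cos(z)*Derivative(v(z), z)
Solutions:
 v(z) = C1*cos(z)


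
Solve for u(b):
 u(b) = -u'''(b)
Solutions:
 u(b) = C3*exp(-b) + (C1*sin(sqrt(3)*b/2) + C2*cos(sqrt(3)*b/2))*exp(b/2)


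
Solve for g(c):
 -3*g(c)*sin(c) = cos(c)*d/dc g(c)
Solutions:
 g(c) = C1*cos(c)^3


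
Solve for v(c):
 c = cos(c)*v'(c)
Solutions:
 v(c) = C1 + Integral(c/cos(c), c)


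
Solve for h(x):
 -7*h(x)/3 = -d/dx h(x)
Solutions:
 h(x) = C1*exp(7*x/3)


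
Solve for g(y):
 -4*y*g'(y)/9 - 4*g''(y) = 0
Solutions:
 g(y) = C1 + C2*erf(sqrt(2)*y/6)


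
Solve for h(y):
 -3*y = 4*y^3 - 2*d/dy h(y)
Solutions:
 h(y) = C1 + y^4/2 + 3*y^2/4


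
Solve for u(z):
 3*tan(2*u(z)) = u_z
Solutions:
 u(z) = -asin(C1*exp(6*z))/2 + pi/2
 u(z) = asin(C1*exp(6*z))/2


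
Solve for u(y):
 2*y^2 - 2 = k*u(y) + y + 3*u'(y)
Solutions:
 u(y) = C1*exp(-k*y/3) + 2*y^2/k - y/k - 2/k - 12*y/k^2 + 3/k^2 + 36/k^3


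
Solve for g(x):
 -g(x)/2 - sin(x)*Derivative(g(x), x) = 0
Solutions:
 g(x) = C1*(cos(x) + 1)^(1/4)/(cos(x) - 1)^(1/4)


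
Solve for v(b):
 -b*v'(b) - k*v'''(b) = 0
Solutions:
 v(b) = C1 + Integral(C2*airyai(b*(-1/k)^(1/3)) + C3*airybi(b*(-1/k)^(1/3)), b)


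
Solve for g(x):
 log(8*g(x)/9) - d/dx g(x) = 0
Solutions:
 -Integral(1/(log(_y) - 2*log(3) + 3*log(2)), (_y, g(x))) = C1 - x


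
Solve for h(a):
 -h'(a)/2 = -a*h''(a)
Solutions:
 h(a) = C1 + C2*a^(3/2)


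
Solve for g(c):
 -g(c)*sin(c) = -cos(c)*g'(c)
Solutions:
 g(c) = C1/cos(c)


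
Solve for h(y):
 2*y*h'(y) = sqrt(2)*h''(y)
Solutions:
 h(y) = C1 + C2*erfi(2^(3/4)*y/2)


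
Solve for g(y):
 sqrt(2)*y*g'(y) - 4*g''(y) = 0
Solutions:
 g(y) = C1 + C2*erfi(2^(3/4)*y/4)


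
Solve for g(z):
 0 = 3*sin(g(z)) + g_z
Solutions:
 g(z) = -acos((-C1 - exp(6*z))/(C1 - exp(6*z))) + 2*pi
 g(z) = acos((-C1 - exp(6*z))/(C1 - exp(6*z)))


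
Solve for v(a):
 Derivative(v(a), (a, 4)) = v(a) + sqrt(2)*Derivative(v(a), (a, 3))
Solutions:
 v(a) = C1*exp(a*(-sqrt(6)*sqrt(-8*3^(2/3)/(-9 + sqrt(273))^(1/3) + 3 + 2*3^(1/3)*(-9 + sqrt(273))^(1/3)) + 3*sqrt(2))/12)*sin(a*sqrt(-4*3^(2/3)/(3*(-9 + sqrt(273))^(1/3)) - 1 + 3^(1/3)*(-9 + sqrt(273))^(1/3)/3 + sqrt(3)/sqrt(-8*3^(2/3)/(-9 + sqrt(273))^(1/3) + 3 + 2*3^(1/3)*(-9 + sqrt(273))^(1/3)))/2) + C2*exp(a*(-sqrt(6)*sqrt(-8*3^(2/3)/(-9 + sqrt(273))^(1/3) + 3 + 2*3^(1/3)*(-9 + sqrt(273))^(1/3)) + 3*sqrt(2))/12)*cos(a*sqrt(-4*3^(2/3)/(3*(-9 + sqrt(273))^(1/3)) - 1 + 3^(1/3)*(-9 + sqrt(273))^(1/3)/3 + sqrt(3)/sqrt(-8*3^(2/3)/(-9 + sqrt(273))^(1/3) + 3 + 2*3^(1/3)*(-9 + sqrt(273))^(1/3)))/2) + C3*exp(a*(sqrt(6)*sqrt(-8*3^(2/3)/(-9 + sqrt(273))^(1/3) + 3 + 2*3^(1/3)*(-9 + sqrt(273))^(1/3)) + 3*sqrt(2) + 6*sqrt(-3^(1/3)*(-9 + sqrt(273))^(1/3)/3 + 1 + 4*3^(2/3)/(3*(-9 + sqrt(273))^(1/3)) + sqrt(3)/sqrt(-8*3^(2/3)/(-9 + sqrt(273))^(1/3) + 3 + 2*3^(1/3)*(-9 + sqrt(273))^(1/3))))/12) + C4*exp(a*(-6*sqrt(-3^(1/3)*(-9 + sqrt(273))^(1/3)/3 + 1 + 4*3^(2/3)/(3*(-9 + sqrt(273))^(1/3)) + sqrt(3)/sqrt(-8*3^(2/3)/(-9 + sqrt(273))^(1/3) + 3 + 2*3^(1/3)*(-9 + sqrt(273))^(1/3))) + sqrt(6)*sqrt(-8*3^(2/3)/(-9 + sqrt(273))^(1/3) + 3 + 2*3^(1/3)*(-9 + sqrt(273))^(1/3)) + 3*sqrt(2))/12)


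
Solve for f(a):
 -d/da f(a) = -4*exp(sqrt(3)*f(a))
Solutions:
 f(a) = sqrt(3)*(2*log(-1/(C1 + 4*a)) - log(3))/6


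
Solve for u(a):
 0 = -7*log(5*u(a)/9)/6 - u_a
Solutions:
 -6*Integral(1/(-log(_y) - log(5) + 2*log(3)), (_y, u(a)))/7 = C1 - a


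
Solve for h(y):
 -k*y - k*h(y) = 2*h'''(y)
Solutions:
 h(y) = C1*exp(2^(2/3)*y*(-k)^(1/3)/2) + C2*exp(2^(2/3)*y*(-k)^(1/3)*(-1 + sqrt(3)*I)/4) + C3*exp(-2^(2/3)*y*(-k)^(1/3)*(1 + sqrt(3)*I)/4) - y


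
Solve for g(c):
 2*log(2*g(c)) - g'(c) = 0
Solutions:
 -Integral(1/(log(_y) + log(2)), (_y, g(c)))/2 = C1 - c


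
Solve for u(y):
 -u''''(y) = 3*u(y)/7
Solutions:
 u(y) = (C1*sin(sqrt(2)*3^(1/4)*7^(3/4)*y/14) + C2*cos(sqrt(2)*3^(1/4)*7^(3/4)*y/14))*exp(-sqrt(2)*3^(1/4)*7^(3/4)*y/14) + (C3*sin(sqrt(2)*3^(1/4)*7^(3/4)*y/14) + C4*cos(sqrt(2)*3^(1/4)*7^(3/4)*y/14))*exp(sqrt(2)*3^(1/4)*7^(3/4)*y/14)


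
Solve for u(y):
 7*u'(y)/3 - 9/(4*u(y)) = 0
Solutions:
 u(y) = -sqrt(C1 + 378*y)/14
 u(y) = sqrt(C1 + 378*y)/14


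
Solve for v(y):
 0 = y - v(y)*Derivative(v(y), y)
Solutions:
 v(y) = -sqrt(C1 + y^2)
 v(y) = sqrt(C1 + y^2)


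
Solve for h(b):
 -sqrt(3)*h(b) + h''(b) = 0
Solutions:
 h(b) = C1*exp(-3^(1/4)*b) + C2*exp(3^(1/4)*b)


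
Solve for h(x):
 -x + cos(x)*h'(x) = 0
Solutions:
 h(x) = C1 + Integral(x/cos(x), x)


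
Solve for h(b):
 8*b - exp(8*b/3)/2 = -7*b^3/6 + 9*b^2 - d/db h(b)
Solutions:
 h(b) = C1 - 7*b^4/24 + 3*b^3 - 4*b^2 + 3*exp(8*b/3)/16


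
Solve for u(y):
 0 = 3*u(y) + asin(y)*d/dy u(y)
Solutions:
 u(y) = C1*exp(-3*Integral(1/asin(y), y))


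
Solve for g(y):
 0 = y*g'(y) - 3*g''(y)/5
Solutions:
 g(y) = C1 + C2*erfi(sqrt(30)*y/6)


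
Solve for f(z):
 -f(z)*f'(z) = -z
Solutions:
 f(z) = -sqrt(C1 + z^2)
 f(z) = sqrt(C1 + z^2)


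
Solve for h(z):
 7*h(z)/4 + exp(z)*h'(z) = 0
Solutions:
 h(z) = C1*exp(7*exp(-z)/4)


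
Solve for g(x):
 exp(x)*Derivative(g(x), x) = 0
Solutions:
 g(x) = C1


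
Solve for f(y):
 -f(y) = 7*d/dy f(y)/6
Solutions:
 f(y) = C1*exp(-6*y/7)


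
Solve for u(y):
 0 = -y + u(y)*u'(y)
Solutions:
 u(y) = -sqrt(C1 + y^2)
 u(y) = sqrt(C1 + y^2)


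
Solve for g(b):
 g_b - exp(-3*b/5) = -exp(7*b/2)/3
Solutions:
 g(b) = C1 - 2*exp(7*b/2)/21 - 5*exp(-3*b/5)/3


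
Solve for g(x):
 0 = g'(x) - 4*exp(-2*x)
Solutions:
 g(x) = C1 - 2*exp(-2*x)


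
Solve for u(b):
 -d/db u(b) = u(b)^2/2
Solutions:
 u(b) = 2/(C1 + b)


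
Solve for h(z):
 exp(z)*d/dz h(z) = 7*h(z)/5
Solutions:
 h(z) = C1*exp(-7*exp(-z)/5)


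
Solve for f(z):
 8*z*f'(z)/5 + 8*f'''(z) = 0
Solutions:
 f(z) = C1 + Integral(C2*airyai(-5^(2/3)*z/5) + C3*airybi(-5^(2/3)*z/5), z)


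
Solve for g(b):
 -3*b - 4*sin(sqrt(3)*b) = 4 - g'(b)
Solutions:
 g(b) = C1 + 3*b^2/2 + 4*b - 4*sqrt(3)*cos(sqrt(3)*b)/3


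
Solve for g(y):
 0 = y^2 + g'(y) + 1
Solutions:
 g(y) = C1 - y^3/3 - y


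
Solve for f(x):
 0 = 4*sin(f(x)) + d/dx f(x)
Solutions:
 f(x) = -acos((-C1 - exp(8*x))/(C1 - exp(8*x))) + 2*pi
 f(x) = acos((-C1 - exp(8*x))/(C1 - exp(8*x)))


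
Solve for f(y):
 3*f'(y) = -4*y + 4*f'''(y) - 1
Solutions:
 f(y) = C1 + C2*exp(-sqrt(3)*y/2) + C3*exp(sqrt(3)*y/2) - 2*y^2/3 - y/3


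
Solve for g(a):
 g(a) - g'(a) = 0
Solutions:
 g(a) = C1*exp(a)


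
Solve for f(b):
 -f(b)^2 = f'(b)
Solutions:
 f(b) = 1/(C1 + b)


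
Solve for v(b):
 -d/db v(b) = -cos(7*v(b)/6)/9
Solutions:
 -b/9 - 3*log(sin(7*v(b)/6) - 1)/7 + 3*log(sin(7*v(b)/6) + 1)/7 = C1


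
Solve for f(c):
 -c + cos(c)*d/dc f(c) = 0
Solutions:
 f(c) = C1 + Integral(c/cos(c), c)


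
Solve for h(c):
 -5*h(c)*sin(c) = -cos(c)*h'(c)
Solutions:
 h(c) = C1/cos(c)^5


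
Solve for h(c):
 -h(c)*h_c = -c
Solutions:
 h(c) = -sqrt(C1 + c^2)
 h(c) = sqrt(C1 + c^2)


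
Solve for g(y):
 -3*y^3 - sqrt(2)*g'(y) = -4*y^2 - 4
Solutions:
 g(y) = C1 - 3*sqrt(2)*y^4/8 + 2*sqrt(2)*y^3/3 + 2*sqrt(2)*y


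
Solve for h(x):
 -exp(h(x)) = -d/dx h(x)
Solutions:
 h(x) = log(-1/(C1 + x))


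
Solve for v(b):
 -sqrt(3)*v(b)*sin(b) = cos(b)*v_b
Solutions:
 v(b) = C1*cos(b)^(sqrt(3))


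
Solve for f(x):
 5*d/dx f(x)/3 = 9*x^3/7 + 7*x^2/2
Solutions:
 f(x) = C1 + 27*x^4/140 + 7*x^3/10


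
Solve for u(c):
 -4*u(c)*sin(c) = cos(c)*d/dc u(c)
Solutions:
 u(c) = C1*cos(c)^4


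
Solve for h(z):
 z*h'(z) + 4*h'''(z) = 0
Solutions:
 h(z) = C1 + Integral(C2*airyai(-2^(1/3)*z/2) + C3*airybi(-2^(1/3)*z/2), z)


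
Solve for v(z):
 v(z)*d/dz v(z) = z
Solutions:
 v(z) = -sqrt(C1 + z^2)
 v(z) = sqrt(C1 + z^2)


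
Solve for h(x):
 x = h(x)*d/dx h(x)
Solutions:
 h(x) = -sqrt(C1 + x^2)
 h(x) = sqrt(C1 + x^2)


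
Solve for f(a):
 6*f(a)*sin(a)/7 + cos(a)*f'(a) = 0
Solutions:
 f(a) = C1*cos(a)^(6/7)


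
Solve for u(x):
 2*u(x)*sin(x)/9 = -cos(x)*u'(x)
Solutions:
 u(x) = C1*cos(x)^(2/9)


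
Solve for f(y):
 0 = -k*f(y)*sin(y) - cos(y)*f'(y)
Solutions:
 f(y) = C1*exp(k*log(cos(y)))


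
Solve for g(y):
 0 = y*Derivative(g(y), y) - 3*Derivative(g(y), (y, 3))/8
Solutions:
 g(y) = C1 + Integral(C2*airyai(2*3^(2/3)*y/3) + C3*airybi(2*3^(2/3)*y/3), y)


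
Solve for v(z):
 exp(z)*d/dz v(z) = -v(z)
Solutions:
 v(z) = C1*exp(exp(-z))


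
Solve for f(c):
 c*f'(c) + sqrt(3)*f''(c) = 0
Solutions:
 f(c) = C1 + C2*erf(sqrt(2)*3^(3/4)*c/6)


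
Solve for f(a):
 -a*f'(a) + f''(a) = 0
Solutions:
 f(a) = C1 + C2*erfi(sqrt(2)*a/2)
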